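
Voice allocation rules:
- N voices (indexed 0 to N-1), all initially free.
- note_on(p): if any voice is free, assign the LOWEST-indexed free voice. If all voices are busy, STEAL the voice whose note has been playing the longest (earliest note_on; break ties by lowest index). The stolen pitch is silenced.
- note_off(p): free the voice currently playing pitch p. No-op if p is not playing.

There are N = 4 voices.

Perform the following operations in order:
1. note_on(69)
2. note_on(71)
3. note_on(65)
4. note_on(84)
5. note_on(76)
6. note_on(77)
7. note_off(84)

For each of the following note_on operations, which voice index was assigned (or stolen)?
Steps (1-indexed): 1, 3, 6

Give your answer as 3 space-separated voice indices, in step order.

Op 1: note_on(69): voice 0 is free -> assigned | voices=[69 - - -]
Op 2: note_on(71): voice 1 is free -> assigned | voices=[69 71 - -]
Op 3: note_on(65): voice 2 is free -> assigned | voices=[69 71 65 -]
Op 4: note_on(84): voice 3 is free -> assigned | voices=[69 71 65 84]
Op 5: note_on(76): all voices busy, STEAL voice 0 (pitch 69, oldest) -> assign | voices=[76 71 65 84]
Op 6: note_on(77): all voices busy, STEAL voice 1 (pitch 71, oldest) -> assign | voices=[76 77 65 84]
Op 7: note_off(84): free voice 3 | voices=[76 77 65 -]

Answer: 0 2 1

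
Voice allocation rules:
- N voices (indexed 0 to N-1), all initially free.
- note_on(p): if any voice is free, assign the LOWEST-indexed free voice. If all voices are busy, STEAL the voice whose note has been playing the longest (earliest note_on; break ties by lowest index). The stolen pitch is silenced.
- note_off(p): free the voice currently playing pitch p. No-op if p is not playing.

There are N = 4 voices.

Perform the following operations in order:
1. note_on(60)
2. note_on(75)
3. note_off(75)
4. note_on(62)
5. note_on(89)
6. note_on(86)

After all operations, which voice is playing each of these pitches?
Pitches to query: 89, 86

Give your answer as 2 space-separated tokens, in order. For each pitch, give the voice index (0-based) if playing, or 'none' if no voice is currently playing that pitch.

Answer: 2 3

Derivation:
Op 1: note_on(60): voice 0 is free -> assigned | voices=[60 - - -]
Op 2: note_on(75): voice 1 is free -> assigned | voices=[60 75 - -]
Op 3: note_off(75): free voice 1 | voices=[60 - - -]
Op 4: note_on(62): voice 1 is free -> assigned | voices=[60 62 - -]
Op 5: note_on(89): voice 2 is free -> assigned | voices=[60 62 89 -]
Op 6: note_on(86): voice 3 is free -> assigned | voices=[60 62 89 86]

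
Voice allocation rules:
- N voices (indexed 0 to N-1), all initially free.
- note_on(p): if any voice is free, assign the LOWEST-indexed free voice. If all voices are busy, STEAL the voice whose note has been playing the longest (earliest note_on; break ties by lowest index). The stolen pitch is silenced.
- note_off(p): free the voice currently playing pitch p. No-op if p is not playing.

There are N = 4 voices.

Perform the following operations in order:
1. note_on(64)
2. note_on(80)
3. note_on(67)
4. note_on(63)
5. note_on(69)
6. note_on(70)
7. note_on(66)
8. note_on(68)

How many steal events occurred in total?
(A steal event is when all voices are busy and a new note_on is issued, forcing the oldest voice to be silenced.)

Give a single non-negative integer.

Answer: 4

Derivation:
Op 1: note_on(64): voice 0 is free -> assigned | voices=[64 - - -]
Op 2: note_on(80): voice 1 is free -> assigned | voices=[64 80 - -]
Op 3: note_on(67): voice 2 is free -> assigned | voices=[64 80 67 -]
Op 4: note_on(63): voice 3 is free -> assigned | voices=[64 80 67 63]
Op 5: note_on(69): all voices busy, STEAL voice 0 (pitch 64, oldest) -> assign | voices=[69 80 67 63]
Op 6: note_on(70): all voices busy, STEAL voice 1 (pitch 80, oldest) -> assign | voices=[69 70 67 63]
Op 7: note_on(66): all voices busy, STEAL voice 2 (pitch 67, oldest) -> assign | voices=[69 70 66 63]
Op 8: note_on(68): all voices busy, STEAL voice 3 (pitch 63, oldest) -> assign | voices=[69 70 66 68]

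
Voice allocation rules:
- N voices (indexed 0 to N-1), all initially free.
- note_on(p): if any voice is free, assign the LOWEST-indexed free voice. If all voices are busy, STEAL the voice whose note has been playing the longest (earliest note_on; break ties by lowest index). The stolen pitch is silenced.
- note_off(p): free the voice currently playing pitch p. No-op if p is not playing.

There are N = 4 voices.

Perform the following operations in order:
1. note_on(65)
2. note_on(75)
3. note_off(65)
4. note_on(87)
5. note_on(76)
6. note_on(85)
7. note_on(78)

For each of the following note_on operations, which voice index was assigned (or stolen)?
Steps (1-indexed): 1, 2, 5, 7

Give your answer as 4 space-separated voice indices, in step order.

Answer: 0 1 2 1

Derivation:
Op 1: note_on(65): voice 0 is free -> assigned | voices=[65 - - -]
Op 2: note_on(75): voice 1 is free -> assigned | voices=[65 75 - -]
Op 3: note_off(65): free voice 0 | voices=[- 75 - -]
Op 4: note_on(87): voice 0 is free -> assigned | voices=[87 75 - -]
Op 5: note_on(76): voice 2 is free -> assigned | voices=[87 75 76 -]
Op 6: note_on(85): voice 3 is free -> assigned | voices=[87 75 76 85]
Op 7: note_on(78): all voices busy, STEAL voice 1 (pitch 75, oldest) -> assign | voices=[87 78 76 85]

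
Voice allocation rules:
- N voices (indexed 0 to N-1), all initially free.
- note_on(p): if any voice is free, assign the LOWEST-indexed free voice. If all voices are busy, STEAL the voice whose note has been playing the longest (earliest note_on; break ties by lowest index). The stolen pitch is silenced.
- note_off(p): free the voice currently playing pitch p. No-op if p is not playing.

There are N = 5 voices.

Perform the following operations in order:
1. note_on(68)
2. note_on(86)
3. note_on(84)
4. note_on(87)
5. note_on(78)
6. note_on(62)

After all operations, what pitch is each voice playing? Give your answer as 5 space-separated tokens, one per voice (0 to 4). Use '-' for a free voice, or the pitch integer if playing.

Op 1: note_on(68): voice 0 is free -> assigned | voices=[68 - - - -]
Op 2: note_on(86): voice 1 is free -> assigned | voices=[68 86 - - -]
Op 3: note_on(84): voice 2 is free -> assigned | voices=[68 86 84 - -]
Op 4: note_on(87): voice 3 is free -> assigned | voices=[68 86 84 87 -]
Op 5: note_on(78): voice 4 is free -> assigned | voices=[68 86 84 87 78]
Op 6: note_on(62): all voices busy, STEAL voice 0 (pitch 68, oldest) -> assign | voices=[62 86 84 87 78]

Answer: 62 86 84 87 78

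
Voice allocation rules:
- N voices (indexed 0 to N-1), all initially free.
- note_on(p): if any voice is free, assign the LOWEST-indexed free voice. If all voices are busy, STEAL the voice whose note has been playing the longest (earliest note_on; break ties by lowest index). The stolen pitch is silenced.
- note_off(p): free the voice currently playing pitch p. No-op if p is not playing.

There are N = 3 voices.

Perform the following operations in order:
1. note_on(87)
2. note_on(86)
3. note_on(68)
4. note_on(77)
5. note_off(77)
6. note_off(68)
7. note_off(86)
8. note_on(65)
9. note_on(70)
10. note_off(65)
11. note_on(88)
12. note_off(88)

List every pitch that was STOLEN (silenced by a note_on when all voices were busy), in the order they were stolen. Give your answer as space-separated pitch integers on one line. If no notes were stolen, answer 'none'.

Answer: 87

Derivation:
Op 1: note_on(87): voice 0 is free -> assigned | voices=[87 - -]
Op 2: note_on(86): voice 1 is free -> assigned | voices=[87 86 -]
Op 3: note_on(68): voice 2 is free -> assigned | voices=[87 86 68]
Op 4: note_on(77): all voices busy, STEAL voice 0 (pitch 87, oldest) -> assign | voices=[77 86 68]
Op 5: note_off(77): free voice 0 | voices=[- 86 68]
Op 6: note_off(68): free voice 2 | voices=[- 86 -]
Op 7: note_off(86): free voice 1 | voices=[- - -]
Op 8: note_on(65): voice 0 is free -> assigned | voices=[65 - -]
Op 9: note_on(70): voice 1 is free -> assigned | voices=[65 70 -]
Op 10: note_off(65): free voice 0 | voices=[- 70 -]
Op 11: note_on(88): voice 0 is free -> assigned | voices=[88 70 -]
Op 12: note_off(88): free voice 0 | voices=[- 70 -]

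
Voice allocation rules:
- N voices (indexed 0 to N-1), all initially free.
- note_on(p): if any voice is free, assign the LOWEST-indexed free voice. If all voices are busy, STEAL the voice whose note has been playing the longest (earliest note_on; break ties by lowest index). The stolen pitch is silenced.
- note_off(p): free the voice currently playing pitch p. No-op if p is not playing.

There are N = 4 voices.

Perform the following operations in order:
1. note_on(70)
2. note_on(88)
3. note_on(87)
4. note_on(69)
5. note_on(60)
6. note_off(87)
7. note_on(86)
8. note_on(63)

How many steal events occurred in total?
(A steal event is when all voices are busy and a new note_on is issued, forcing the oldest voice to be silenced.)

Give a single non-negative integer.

Op 1: note_on(70): voice 0 is free -> assigned | voices=[70 - - -]
Op 2: note_on(88): voice 1 is free -> assigned | voices=[70 88 - -]
Op 3: note_on(87): voice 2 is free -> assigned | voices=[70 88 87 -]
Op 4: note_on(69): voice 3 is free -> assigned | voices=[70 88 87 69]
Op 5: note_on(60): all voices busy, STEAL voice 0 (pitch 70, oldest) -> assign | voices=[60 88 87 69]
Op 6: note_off(87): free voice 2 | voices=[60 88 - 69]
Op 7: note_on(86): voice 2 is free -> assigned | voices=[60 88 86 69]
Op 8: note_on(63): all voices busy, STEAL voice 1 (pitch 88, oldest) -> assign | voices=[60 63 86 69]

Answer: 2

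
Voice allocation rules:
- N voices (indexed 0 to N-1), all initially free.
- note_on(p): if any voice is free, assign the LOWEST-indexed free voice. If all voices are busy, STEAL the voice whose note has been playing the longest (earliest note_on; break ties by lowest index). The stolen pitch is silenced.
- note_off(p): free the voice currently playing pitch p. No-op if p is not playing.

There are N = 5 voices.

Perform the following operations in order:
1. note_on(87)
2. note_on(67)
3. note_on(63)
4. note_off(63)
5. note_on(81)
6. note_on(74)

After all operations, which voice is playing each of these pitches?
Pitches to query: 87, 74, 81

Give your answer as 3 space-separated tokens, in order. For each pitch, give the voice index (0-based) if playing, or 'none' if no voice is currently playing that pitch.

Answer: 0 3 2

Derivation:
Op 1: note_on(87): voice 0 is free -> assigned | voices=[87 - - - -]
Op 2: note_on(67): voice 1 is free -> assigned | voices=[87 67 - - -]
Op 3: note_on(63): voice 2 is free -> assigned | voices=[87 67 63 - -]
Op 4: note_off(63): free voice 2 | voices=[87 67 - - -]
Op 5: note_on(81): voice 2 is free -> assigned | voices=[87 67 81 - -]
Op 6: note_on(74): voice 3 is free -> assigned | voices=[87 67 81 74 -]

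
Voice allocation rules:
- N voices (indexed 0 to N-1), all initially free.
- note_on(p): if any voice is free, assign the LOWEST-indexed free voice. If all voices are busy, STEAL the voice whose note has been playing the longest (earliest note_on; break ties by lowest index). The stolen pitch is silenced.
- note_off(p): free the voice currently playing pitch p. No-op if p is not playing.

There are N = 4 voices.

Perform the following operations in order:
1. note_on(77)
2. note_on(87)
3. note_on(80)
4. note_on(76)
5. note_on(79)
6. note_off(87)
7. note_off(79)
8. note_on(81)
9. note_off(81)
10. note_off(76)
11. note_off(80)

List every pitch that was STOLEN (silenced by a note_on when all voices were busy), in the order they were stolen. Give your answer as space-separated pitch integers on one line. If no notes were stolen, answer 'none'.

Answer: 77

Derivation:
Op 1: note_on(77): voice 0 is free -> assigned | voices=[77 - - -]
Op 2: note_on(87): voice 1 is free -> assigned | voices=[77 87 - -]
Op 3: note_on(80): voice 2 is free -> assigned | voices=[77 87 80 -]
Op 4: note_on(76): voice 3 is free -> assigned | voices=[77 87 80 76]
Op 5: note_on(79): all voices busy, STEAL voice 0 (pitch 77, oldest) -> assign | voices=[79 87 80 76]
Op 6: note_off(87): free voice 1 | voices=[79 - 80 76]
Op 7: note_off(79): free voice 0 | voices=[- - 80 76]
Op 8: note_on(81): voice 0 is free -> assigned | voices=[81 - 80 76]
Op 9: note_off(81): free voice 0 | voices=[- - 80 76]
Op 10: note_off(76): free voice 3 | voices=[- - 80 -]
Op 11: note_off(80): free voice 2 | voices=[- - - -]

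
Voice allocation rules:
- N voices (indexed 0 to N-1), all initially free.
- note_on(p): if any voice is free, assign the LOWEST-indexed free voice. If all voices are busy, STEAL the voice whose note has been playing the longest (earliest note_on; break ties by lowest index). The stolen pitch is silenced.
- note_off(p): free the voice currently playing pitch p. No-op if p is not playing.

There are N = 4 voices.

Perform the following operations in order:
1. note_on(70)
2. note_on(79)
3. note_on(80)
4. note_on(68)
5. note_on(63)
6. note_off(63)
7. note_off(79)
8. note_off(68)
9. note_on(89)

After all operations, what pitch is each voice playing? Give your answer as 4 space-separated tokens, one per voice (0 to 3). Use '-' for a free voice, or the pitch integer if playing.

Answer: 89 - 80 -

Derivation:
Op 1: note_on(70): voice 0 is free -> assigned | voices=[70 - - -]
Op 2: note_on(79): voice 1 is free -> assigned | voices=[70 79 - -]
Op 3: note_on(80): voice 2 is free -> assigned | voices=[70 79 80 -]
Op 4: note_on(68): voice 3 is free -> assigned | voices=[70 79 80 68]
Op 5: note_on(63): all voices busy, STEAL voice 0 (pitch 70, oldest) -> assign | voices=[63 79 80 68]
Op 6: note_off(63): free voice 0 | voices=[- 79 80 68]
Op 7: note_off(79): free voice 1 | voices=[- - 80 68]
Op 8: note_off(68): free voice 3 | voices=[- - 80 -]
Op 9: note_on(89): voice 0 is free -> assigned | voices=[89 - 80 -]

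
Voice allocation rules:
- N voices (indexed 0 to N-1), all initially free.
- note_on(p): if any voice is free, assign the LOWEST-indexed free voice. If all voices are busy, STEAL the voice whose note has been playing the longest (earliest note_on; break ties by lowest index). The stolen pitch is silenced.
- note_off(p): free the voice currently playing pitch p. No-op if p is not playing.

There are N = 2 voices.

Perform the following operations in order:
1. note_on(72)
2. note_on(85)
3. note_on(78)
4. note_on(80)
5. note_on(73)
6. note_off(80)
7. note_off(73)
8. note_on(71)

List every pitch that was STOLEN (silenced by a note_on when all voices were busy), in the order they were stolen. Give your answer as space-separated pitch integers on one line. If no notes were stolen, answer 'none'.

Answer: 72 85 78

Derivation:
Op 1: note_on(72): voice 0 is free -> assigned | voices=[72 -]
Op 2: note_on(85): voice 1 is free -> assigned | voices=[72 85]
Op 3: note_on(78): all voices busy, STEAL voice 0 (pitch 72, oldest) -> assign | voices=[78 85]
Op 4: note_on(80): all voices busy, STEAL voice 1 (pitch 85, oldest) -> assign | voices=[78 80]
Op 5: note_on(73): all voices busy, STEAL voice 0 (pitch 78, oldest) -> assign | voices=[73 80]
Op 6: note_off(80): free voice 1 | voices=[73 -]
Op 7: note_off(73): free voice 0 | voices=[- -]
Op 8: note_on(71): voice 0 is free -> assigned | voices=[71 -]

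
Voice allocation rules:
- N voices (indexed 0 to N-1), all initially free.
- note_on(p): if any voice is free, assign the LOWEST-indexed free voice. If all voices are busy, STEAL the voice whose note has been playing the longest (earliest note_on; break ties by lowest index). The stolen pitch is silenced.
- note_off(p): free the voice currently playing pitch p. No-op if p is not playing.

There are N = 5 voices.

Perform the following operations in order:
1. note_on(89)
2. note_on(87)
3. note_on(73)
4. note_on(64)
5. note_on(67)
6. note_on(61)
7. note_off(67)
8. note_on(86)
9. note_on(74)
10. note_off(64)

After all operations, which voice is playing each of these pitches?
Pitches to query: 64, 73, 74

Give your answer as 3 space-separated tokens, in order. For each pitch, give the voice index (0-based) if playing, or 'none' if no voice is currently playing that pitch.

Op 1: note_on(89): voice 0 is free -> assigned | voices=[89 - - - -]
Op 2: note_on(87): voice 1 is free -> assigned | voices=[89 87 - - -]
Op 3: note_on(73): voice 2 is free -> assigned | voices=[89 87 73 - -]
Op 4: note_on(64): voice 3 is free -> assigned | voices=[89 87 73 64 -]
Op 5: note_on(67): voice 4 is free -> assigned | voices=[89 87 73 64 67]
Op 6: note_on(61): all voices busy, STEAL voice 0 (pitch 89, oldest) -> assign | voices=[61 87 73 64 67]
Op 7: note_off(67): free voice 4 | voices=[61 87 73 64 -]
Op 8: note_on(86): voice 4 is free -> assigned | voices=[61 87 73 64 86]
Op 9: note_on(74): all voices busy, STEAL voice 1 (pitch 87, oldest) -> assign | voices=[61 74 73 64 86]
Op 10: note_off(64): free voice 3 | voices=[61 74 73 - 86]

Answer: none 2 1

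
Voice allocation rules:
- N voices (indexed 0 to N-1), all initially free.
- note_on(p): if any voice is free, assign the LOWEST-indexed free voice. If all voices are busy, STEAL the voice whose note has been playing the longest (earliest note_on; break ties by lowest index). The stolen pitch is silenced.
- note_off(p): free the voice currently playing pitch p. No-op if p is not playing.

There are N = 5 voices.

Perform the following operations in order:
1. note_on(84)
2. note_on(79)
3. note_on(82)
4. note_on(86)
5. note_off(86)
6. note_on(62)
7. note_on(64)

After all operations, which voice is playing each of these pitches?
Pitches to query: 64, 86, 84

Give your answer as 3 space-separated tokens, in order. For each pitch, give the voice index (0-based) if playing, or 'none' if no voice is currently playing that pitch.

Answer: 4 none 0

Derivation:
Op 1: note_on(84): voice 0 is free -> assigned | voices=[84 - - - -]
Op 2: note_on(79): voice 1 is free -> assigned | voices=[84 79 - - -]
Op 3: note_on(82): voice 2 is free -> assigned | voices=[84 79 82 - -]
Op 4: note_on(86): voice 3 is free -> assigned | voices=[84 79 82 86 -]
Op 5: note_off(86): free voice 3 | voices=[84 79 82 - -]
Op 6: note_on(62): voice 3 is free -> assigned | voices=[84 79 82 62 -]
Op 7: note_on(64): voice 4 is free -> assigned | voices=[84 79 82 62 64]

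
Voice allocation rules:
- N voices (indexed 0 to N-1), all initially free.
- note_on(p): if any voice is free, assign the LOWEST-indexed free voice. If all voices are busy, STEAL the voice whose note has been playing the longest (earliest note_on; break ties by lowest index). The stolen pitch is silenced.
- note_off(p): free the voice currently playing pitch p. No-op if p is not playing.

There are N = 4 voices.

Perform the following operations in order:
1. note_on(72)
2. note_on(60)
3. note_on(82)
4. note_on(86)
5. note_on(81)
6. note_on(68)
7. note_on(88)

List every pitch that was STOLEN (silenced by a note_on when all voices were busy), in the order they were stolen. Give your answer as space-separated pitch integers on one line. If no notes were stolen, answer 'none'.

Answer: 72 60 82

Derivation:
Op 1: note_on(72): voice 0 is free -> assigned | voices=[72 - - -]
Op 2: note_on(60): voice 1 is free -> assigned | voices=[72 60 - -]
Op 3: note_on(82): voice 2 is free -> assigned | voices=[72 60 82 -]
Op 4: note_on(86): voice 3 is free -> assigned | voices=[72 60 82 86]
Op 5: note_on(81): all voices busy, STEAL voice 0 (pitch 72, oldest) -> assign | voices=[81 60 82 86]
Op 6: note_on(68): all voices busy, STEAL voice 1 (pitch 60, oldest) -> assign | voices=[81 68 82 86]
Op 7: note_on(88): all voices busy, STEAL voice 2 (pitch 82, oldest) -> assign | voices=[81 68 88 86]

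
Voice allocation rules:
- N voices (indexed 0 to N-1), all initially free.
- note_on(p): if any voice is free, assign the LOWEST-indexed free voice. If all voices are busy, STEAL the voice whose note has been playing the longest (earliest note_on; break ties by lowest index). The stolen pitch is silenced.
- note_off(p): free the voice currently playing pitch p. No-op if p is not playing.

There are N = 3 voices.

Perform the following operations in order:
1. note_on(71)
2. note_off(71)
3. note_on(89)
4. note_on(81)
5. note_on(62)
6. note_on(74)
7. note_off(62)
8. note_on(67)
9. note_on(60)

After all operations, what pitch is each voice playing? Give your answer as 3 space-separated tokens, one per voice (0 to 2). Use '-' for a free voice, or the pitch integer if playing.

Op 1: note_on(71): voice 0 is free -> assigned | voices=[71 - -]
Op 2: note_off(71): free voice 0 | voices=[- - -]
Op 3: note_on(89): voice 0 is free -> assigned | voices=[89 - -]
Op 4: note_on(81): voice 1 is free -> assigned | voices=[89 81 -]
Op 5: note_on(62): voice 2 is free -> assigned | voices=[89 81 62]
Op 6: note_on(74): all voices busy, STEAL voice 0 (pitch 89, oldest) -> assign | voices=[74 81 62]
Op 7: note_off(62): free voice 2 | voices=[74 81 -]
Op 8: note_on(67): voice 2 is free -> assigned | voices=[74 81 67]
Op 9: note_on(60): all voices busy, STEAL voice 1 (pitch 81, oldest) -> assign | voices=[74 60 67]

Answer: 74 60 67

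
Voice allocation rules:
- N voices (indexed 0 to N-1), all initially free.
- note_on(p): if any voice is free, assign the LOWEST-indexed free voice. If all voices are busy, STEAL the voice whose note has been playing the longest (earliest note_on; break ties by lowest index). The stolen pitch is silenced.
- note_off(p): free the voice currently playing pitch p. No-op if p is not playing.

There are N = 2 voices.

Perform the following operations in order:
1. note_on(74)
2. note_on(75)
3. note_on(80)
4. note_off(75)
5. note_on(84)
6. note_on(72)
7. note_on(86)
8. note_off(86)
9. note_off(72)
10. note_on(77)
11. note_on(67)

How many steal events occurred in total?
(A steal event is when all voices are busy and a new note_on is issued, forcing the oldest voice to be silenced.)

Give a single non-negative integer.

Op 1: note_on(74): voice 0 is free -> assigned | voices=[74 -]
Op 2: note_on(75): voice 1 is free -> assigned | voices=[74 75]
Op 3: note_on(80): all voices busy, STEAL voice 0 (pitch 74, oldest) -> assign | voices=[80 75]
Op 4: note_off(75): free voice 1 | voices=[80 -]
Op 5: note_on(84): voice 1 is free -> assigned | voices=[80 84]
Op 6: note_on(72): all voices busy, STEAL voice 0 (pitch 80, oldest) -> assign | voices=[72 84]
Op 7: note_on(86): all voices busy, STEAL voice 1 (pitch 84, oldest) -> assign | voices=[72 86]
Op 8: note_off(86): free voice 1 | voices=[72 -]
Op 9: note_off(72): free voice 0 | voices=[- -]
Op 10: note_on(77): voice 0 is free -> assigned | voices=[77 -]
Op 11: note_on(67): voice 1 is free -> assigned | voices=[77 67]

Answer: 3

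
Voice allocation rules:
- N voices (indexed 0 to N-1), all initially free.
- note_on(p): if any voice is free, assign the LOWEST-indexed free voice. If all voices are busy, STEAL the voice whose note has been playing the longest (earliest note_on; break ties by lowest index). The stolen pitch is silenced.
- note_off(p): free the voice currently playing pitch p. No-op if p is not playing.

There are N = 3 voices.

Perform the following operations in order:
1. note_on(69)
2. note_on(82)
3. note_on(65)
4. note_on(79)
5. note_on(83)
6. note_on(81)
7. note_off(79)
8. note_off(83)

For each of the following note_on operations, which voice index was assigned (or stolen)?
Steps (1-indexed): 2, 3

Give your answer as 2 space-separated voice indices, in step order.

Answer: 1 2

Derivation:
Op 1: note_on(69): voice 0 is free -> assigned | voices=[69 - -]
Op 2: note_on(82): voice 1 is free -> assigned | voices=[69 82 -]
Op 3: note_on(65): voice 2 is free -> assigned | voices=[69 82 65]
Op 4: note_on(79): all voices busy, STEAL voice 0 (pitch 69, oldest) -> assign | voices=[79 82 65]
Op 5: note_on(83): all voices busy, STEAL voice 1 (pitch 82, oldest) -> assign | voices=[79 83 65]
Op 6: note_on(81): all voices busy, STEAL voice 2 (pitch 65, oldest) -> assign | voices=[79 83 81]
Op 7: note_off(79): free voice 0 | voices=[- 83 81]
Op 8: note_off(83): free voice 1 | voices=[- - 81]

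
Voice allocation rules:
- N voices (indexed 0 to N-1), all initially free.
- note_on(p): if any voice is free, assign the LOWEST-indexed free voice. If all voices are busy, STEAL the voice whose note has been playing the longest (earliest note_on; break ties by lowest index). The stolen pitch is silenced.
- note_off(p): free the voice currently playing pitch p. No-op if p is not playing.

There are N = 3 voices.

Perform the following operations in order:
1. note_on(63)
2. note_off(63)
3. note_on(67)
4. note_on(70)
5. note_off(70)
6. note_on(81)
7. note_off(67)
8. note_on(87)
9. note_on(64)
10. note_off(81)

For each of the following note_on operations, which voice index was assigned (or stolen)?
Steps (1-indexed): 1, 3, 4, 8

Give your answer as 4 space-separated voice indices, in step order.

Op 1: note_on(63): voice 0 is free -> assigned | voices=[63 - -]
Op 2: note_off(63): free voice 0 | voices=[- - -]
Op 3: note_on(67): voice 0 is free -> assigned | voices=[67 - -]
Op 4: note_on(70): voice 1 is free -> assigned | voices=[67 70 -]
Op 5: note_off(70): free voice 1 | voices=[67 - -]
Op 6: note_on(81): voice 1 is free -> assigned | voices=[67 81 -]
Op 7: note_off(67): free voice 0 | voices=[- 81 -]
Op 8: note_on(87): voice 0 is free -> assigned | voices=[87 81 -]
Op 9: note_on(64): voice 2 is free -> assigned | voices=[87 81 64]
Op 10: note_off(81): free voice 1 | voices=[87 - 64]

Answer: 0 0 1 0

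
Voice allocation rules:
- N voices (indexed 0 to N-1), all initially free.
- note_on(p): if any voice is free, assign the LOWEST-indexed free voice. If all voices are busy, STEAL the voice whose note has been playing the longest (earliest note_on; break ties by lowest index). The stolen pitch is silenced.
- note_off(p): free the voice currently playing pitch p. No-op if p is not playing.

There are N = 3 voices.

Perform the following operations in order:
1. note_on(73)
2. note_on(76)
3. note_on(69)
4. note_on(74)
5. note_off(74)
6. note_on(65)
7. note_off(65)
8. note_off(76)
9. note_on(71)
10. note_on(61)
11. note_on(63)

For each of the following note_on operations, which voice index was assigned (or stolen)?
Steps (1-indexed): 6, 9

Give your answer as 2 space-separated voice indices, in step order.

Answer: 0 0

Derivation:
Op 1: note_on(73): voice 0 is free -> assigned | voices=[73 - -]
Op 2: note_on(76): voice 1 is free -> assigned | voices=[73 76 -]
Op 3: note_on(69): voice 2 is free -> assigned | voices=[73 76 69]
Op 4: note_on(74): all voices busy, STEAL voice 0 (pitch 73, oldest) -> assign | voices=[74 76 69]
Op 5: note_off(74): free voice 0 | voices=[- 76 69]
Op 6: note_on(65): voice 0 is free -> assigned | voices=[65 76 69]
Op 7: note_off(65): free voice 0 | voices=[- 76 69]
Op 8: note_off(76): free voice 1 | voices=[- - 69]
Op 9: note_on(71): voice 0 is free -> assigned | voices=[71 - 69]
Op 10: note_on(61): voice 1 is free -> assigned | voices=[71 61 69]
Op 11: note_on(63): all voices busy, STEAL voice 2 (pitch 69, oldest) -> assign | voices=[71 61 63]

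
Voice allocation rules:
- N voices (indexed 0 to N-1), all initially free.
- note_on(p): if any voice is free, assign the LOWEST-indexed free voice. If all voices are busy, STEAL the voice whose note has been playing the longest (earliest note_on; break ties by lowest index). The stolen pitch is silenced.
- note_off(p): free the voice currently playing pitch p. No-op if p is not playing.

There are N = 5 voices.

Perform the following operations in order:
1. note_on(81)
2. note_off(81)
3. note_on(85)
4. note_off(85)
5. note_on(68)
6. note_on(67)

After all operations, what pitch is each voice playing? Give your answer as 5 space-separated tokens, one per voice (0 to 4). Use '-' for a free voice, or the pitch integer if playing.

Op 1: note_on(81): voice 0 is free -> assigned | voices=[81 - - - -]
Op 2: note_off(81): free voice 0 | voices=[- - - - -]
Op 3: note_on(85): voice 0 is free -> assigned | voices=[85 - - - -]
Op 4: note_off(85): free voice 0 | voices=[- - - - -]
Op 5: note_on(68): voice 0 is free -> assigned | voices=[68 - - - -]
Op 6: note_on(67): voice 1 is free -> assigned | voices=[68 67 - - -]

Answer: 68 67 - - -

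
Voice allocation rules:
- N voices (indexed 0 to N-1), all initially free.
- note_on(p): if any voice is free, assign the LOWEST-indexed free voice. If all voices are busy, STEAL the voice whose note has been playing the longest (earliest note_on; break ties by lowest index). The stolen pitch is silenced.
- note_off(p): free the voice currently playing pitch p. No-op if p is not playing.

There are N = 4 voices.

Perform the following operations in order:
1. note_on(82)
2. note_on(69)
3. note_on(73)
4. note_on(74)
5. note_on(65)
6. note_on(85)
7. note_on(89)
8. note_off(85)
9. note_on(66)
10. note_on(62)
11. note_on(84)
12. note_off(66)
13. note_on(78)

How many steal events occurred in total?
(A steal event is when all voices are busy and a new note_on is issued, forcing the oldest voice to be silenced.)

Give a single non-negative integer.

Answer: 5

Derivation:
Op 1: note_on(82): voice 0 is free -> assigned | voices=[82 - - -]
Op 2: note_on(69): voice 1 is free -> assigned | voices=[82 69 - -]
Op 3: note_on(73): voice 2 is free -> assigned | voices=[82 69 73 -]
Op 4: note_on(74): voice 3 is free -> assigned | voices=[82 69 73 74]
Op 5: note_on(65): all voices busy, STEAL voice 0 (pitch 82, oldest) -> assign | voices=[65 69 73 74]
Op 6: note_on(85): all voices busy, STEAL voice 1 (pitch 69, oldest) -> assign | voices=[65 85 73 74]
Op 7: note_on(89): all voices busy, STEAL voice 2 (pitch 73, oldest) -> assign | voices=[65 85 89 74]
Op 8: note_off(85): free voice 1 | voices=[65 - 89 74]
Op 9: note_on(66): voice 1 is free -> assigned | voices=[65 66 89 74]
Op 10: note_on(62): all voices busy, STEAL voice 3 (pitch 74, oldest) -> assign | voices=[65 66 89 62]
Op 11: note_on(84): all voices busy, STEAL voice 0 (pitch 65, oldest) -> assign | voices=[84 66 89 62]
Op 12: note_off(66): free voice 1 | voices=[84 - 89 62]
Op 13: note_on(78): voice 1 is free -> assigned | voices=[84 78 89 62]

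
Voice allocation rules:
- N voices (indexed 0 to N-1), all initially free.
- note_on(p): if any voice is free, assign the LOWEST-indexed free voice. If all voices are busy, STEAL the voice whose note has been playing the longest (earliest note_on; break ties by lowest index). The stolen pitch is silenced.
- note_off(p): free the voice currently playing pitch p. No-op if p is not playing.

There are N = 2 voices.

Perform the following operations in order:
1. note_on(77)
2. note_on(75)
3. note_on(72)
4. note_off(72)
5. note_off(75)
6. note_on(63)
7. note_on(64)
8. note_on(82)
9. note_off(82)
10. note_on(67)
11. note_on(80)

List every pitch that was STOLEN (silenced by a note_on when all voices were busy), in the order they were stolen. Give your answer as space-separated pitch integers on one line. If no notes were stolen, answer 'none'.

Op 1: note_on(77): voice 0 is free -> assigned | voices=[77 -]
Op 2: note_on(75): voice 1 is free -> assigned | voices=[77 75]
Op 3: note_on(72): all voices busy, STEAL voice 0 (pitch 77, oldest) -> assign | voices=[72 75]
Op 4: note_off(72): free voice 0 | voices=[- 75]
Op 5: note_off(75): free voice 1 | voices=[- -]
Op 6: note_on(63): voice 0 is free -> assigned | voices=[63 -]
Op 7: note_on(64): voice 1 is free -> assigned | voices=[63 64]
Op 8: note_on(82): all voices busy, STEAL voice 0 (pitch 63, oldest) -> assign | voices=[82 64]
Op 9: note_off(82): free voice 0 | voices=[- 64]
Op 10: note_on(67): voice 0 is free -> assigned | voices=[67 64]
Op 11: note_on(80): all voices busy, STEAL voice 1 (pitch 64, oldest) -> assign | voices=[67 80]

Answer: 77 63 64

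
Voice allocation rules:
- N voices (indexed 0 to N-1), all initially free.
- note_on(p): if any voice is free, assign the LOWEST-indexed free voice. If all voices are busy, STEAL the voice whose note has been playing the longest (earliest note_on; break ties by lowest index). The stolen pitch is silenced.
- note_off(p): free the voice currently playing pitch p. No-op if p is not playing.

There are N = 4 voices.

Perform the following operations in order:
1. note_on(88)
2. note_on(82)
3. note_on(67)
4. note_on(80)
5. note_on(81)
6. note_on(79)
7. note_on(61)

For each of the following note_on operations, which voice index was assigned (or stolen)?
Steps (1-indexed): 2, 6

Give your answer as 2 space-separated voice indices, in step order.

Answer: 1 1

Derivation:
Op 1: note_on(88): voice 0 is free -> assigned | voices=[88 - - -]
Op 2: note_on(82): voice 1 is free -> assigned | voices=[88 82 - -]
Op 3: note_on(67): voice 2 is free -> assigned | voices=[88 82 67 -]
Op 4: note_on(80): voice 3 is free -> assigned | voices=[88 82 67 80]
Op 5: note_on(81): all voices busy, STEAL voice 0 (pitch 88, oldest) -> assign | voices=[81 82 67 80]
Op 6: note_on(79): all voices busy, STEAL voice 1 (pitch 82, oldest) -> assign | voices=[81 79 67 80]
Op 7: note_on(61): all voices busy, STEAL voice 2 (pitch 67, oldest) -> assign | voices=[81 79 61 80]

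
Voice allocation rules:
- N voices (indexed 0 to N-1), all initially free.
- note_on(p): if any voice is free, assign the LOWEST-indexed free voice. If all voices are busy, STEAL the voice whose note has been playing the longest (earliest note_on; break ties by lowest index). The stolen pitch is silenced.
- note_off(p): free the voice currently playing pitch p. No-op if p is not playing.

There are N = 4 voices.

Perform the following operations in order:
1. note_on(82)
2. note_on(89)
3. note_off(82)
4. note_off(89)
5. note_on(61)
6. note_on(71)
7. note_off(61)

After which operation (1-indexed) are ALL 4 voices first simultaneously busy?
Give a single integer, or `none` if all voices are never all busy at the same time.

Answer: none

Derivation:
Op 1: note_on(82): voice 0 is free -> assigned | voices=[82 - - -]
Op 2: note_on(89): voice 1 is free -> assigned | voices=[82 89 - -]
Op 3: note_off(82): free voice 0 | voices=[- 89 - -]
Op 4: note_off(89): free voice 1 | voices=[- - - -]
Op 5: note_on(61): voice 0 is free -> assigned | voices=[61 - - -]
Op 6: note_on(71): voice 1 is free -> assigned | voices=[61 71 - -]
Op 7: note_off(61): free voice 0 | voices=[- 71 - -]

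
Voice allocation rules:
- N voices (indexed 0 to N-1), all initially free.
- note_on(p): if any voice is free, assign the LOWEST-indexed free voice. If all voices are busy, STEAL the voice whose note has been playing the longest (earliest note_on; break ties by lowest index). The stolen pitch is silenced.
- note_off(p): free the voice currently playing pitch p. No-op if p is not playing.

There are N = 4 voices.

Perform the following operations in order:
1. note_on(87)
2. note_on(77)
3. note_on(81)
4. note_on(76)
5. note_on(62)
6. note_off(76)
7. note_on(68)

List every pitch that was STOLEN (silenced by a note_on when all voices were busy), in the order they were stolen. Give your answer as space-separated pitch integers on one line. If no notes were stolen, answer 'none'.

Op 1: note_on(87): voice 0 is free -> assigned | voices=[87 - - -]
Op 2: note_on(77): voice 1 is free -> assigned | voices=[87 77 - -]
Op 3: note_on(81): voice 2 is free -> assigned | voices=[87 77 81 -]
Op 4: note_on(76): voice 3 is free -> assigned | voices=[87 77 81 76]
Op 5: note_on(62): all voices busy, STEAL voice 0 (pitch 87, oldest) -> assign | voices=[62 77 81 76]
Op 6: note_off(76): free voice 3 | voices=[62 77 81 -]
Op 7: note_on(68): voice 3 is free -> assigned | voices=[62 77 81 68]

Answer: 87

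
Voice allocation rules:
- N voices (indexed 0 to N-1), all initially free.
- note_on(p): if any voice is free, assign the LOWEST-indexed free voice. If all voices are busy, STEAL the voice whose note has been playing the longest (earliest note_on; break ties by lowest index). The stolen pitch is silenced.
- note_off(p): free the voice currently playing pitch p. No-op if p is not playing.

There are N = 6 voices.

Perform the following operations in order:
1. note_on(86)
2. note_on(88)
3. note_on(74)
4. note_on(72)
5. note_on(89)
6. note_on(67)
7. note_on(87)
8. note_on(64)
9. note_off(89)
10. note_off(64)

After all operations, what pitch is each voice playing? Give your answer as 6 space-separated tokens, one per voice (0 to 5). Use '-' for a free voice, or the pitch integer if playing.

Answer: 87 - 74 72 - 67

Derivation:
Op 1: note_on(86): voice 0 is free -> assigned | voices=[86 - - - - -]
Op 2: note_on(88): voice 1 is free -> assigned | voices=[86 88 - - - -]
Op 3: note_on(74): voice 2 is free -> assigned | voices=[86 88 74 - - -]
Op 4: note_on(72): voice 3 is free -> assigned | voices=[86 88 74 72 - -]
Op 5: note_on(89): voice 4 is free -> assigned | voices=[86 88 74 72 89 -]
Op 6: note_on(67): voice 5 is free -> assigned | voices=[86 88 74 72 89 67]
Op 7: note_on(87): all voices busy, STEAL voice 0 (pitch 86, oldest) -> assign | voices=[87 88 74 72 89 67]
Op 8: note_on(64): all voices busy, STEAL voice 1 (pitch 88, oldest) -> assign | voices=[87 64 74 72 89 67]
Op 9: note_off(89): free voice 4 | voices=[87 64 74 72 - 67]
Op 10: note_off(64): free voice 1 | voices=[87 - 74 72 - 67]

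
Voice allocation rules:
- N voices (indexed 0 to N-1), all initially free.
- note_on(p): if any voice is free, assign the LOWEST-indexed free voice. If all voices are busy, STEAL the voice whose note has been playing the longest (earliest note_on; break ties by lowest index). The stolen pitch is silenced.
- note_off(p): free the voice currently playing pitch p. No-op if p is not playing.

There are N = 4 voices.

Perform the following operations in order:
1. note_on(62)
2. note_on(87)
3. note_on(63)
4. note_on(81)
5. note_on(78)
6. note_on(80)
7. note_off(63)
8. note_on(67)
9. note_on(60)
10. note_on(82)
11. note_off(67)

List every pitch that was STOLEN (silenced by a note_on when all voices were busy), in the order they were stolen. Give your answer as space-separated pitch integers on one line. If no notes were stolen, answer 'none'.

Op 1: note_on(62): voice 0 is free -> assigned | voices=[62 - - -]
Op 2: note_on(87): voice 1 is free -> assigned | voices=[62 87 - -]
Op 3: note_on(63): voice 2 is free -> assigned | voices=[62 87 63 -]
Op 4: note_on(81): voice 3 is free -> assigned | voices=[62 87 63 81]
Op 5: note_on(78): all voices busy, STEAL voice 0 (pitch 62, oldest) -> assign | voices=[78 87 63 81]
Op 6: note_on(80): all voices busy, STEAL voice 1 (pitch 87, oldest) -> assign | voices=[78 80 63 81]
Op 7: note_off(63): free voice 2 | voices=[78 80 - 81]
Op 8: note_on(67): voice 2 is free -> assigned | voices=[78 80 67 81]
Op 9: note_on(60): all voices busy, STEAL voice 3 (pitch 81, oldest) -> assign | voices=[78 80 67 60]
Op 10: note_on(82): all voices busy, STEAL voice 0 (pitch 78, oldest) -> assign | voices=[82 80 67 60]
Op 11: note_off(67): free voice 2 | voices=[82 80 - 60]

Answer: 62 87 81 78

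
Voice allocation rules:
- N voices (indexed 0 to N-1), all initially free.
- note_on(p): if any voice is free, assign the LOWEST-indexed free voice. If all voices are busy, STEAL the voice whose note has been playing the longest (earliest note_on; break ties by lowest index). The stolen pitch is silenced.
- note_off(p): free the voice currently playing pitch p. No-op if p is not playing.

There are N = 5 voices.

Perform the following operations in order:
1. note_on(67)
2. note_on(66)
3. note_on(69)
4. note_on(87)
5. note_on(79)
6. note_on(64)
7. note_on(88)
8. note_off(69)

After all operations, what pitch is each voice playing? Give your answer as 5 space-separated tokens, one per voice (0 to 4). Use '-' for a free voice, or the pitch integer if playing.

Op 1: note_on(67): voice 0 is free -> assigned | voices=[67 - - - -]
Op 2: note_on(66): voice 1 is free -> assigned | voices=[67 66 - - -]
Op 3: note_on(69): voice 2 is free -> assigned | voices=[67 66 69 - -]
Op 4: note_on(87): voice 3 is free -> assigned | voices=[67 66 69 87 -]
Op 5: note_on(79): voice 4 is free -> assigned | voices=[67 66 69 87 79]
Op 6: note_on(64): all voices busy, STEAL voice 0 (pitch 67, oldest) -> assign | voices=[64 66 69 87 79]
Op 7: note_on(88): all voices busy, STEAL voice 1 (pitch 66, oldest) -> assign | voices=[64 88 69 87 79]
Op 8: note_off(69): free voice 2 | voices=[64 88 - 87 79]

Answer: 64 88 - 87 79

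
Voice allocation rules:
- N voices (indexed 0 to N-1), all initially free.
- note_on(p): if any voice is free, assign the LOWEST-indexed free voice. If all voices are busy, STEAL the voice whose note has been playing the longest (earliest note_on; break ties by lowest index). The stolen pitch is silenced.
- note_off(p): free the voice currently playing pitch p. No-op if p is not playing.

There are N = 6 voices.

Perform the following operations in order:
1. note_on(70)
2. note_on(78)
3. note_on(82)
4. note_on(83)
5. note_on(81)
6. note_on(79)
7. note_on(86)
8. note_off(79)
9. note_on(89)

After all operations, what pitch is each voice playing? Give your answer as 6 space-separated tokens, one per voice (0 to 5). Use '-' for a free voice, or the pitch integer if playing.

Answer: 86 78 82 83 81 89

Derivation:
Op 1: note_on(70): voice 0 is free -> assigned | voices=[70 - - - - -]
Op 2: note_on(78): voice 1 is free -> assigned | voices=[70 78 - - - -]
Op 3: note_on(82): voice 2 is free -> assigned | voices=[70 78 82 - - -]
Op 4: note_on(83): voice 3 is free -> assigned | voices=[70 78 82 83 - -]
Op 5: note_on(81): voice 4 is free -> assigned | voices=[70 78 82 83 81 -]
Op 6: note_on(79): voice 5 is free -> assigned | voices=[70 78 82 83 81 79]
Op 7: note_on(86): all voices busy, STEAL voice 0 (pitch 70, oldest) -> assign | voices=[86 78 82 83 81 79]
Op 8: note_off(79): free voice 5 | voices=[86 78 82 83 81 -]
Op 9: note_on(89): voice 5 is free -> assigned | voices=[86 78 82 83 81 89]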